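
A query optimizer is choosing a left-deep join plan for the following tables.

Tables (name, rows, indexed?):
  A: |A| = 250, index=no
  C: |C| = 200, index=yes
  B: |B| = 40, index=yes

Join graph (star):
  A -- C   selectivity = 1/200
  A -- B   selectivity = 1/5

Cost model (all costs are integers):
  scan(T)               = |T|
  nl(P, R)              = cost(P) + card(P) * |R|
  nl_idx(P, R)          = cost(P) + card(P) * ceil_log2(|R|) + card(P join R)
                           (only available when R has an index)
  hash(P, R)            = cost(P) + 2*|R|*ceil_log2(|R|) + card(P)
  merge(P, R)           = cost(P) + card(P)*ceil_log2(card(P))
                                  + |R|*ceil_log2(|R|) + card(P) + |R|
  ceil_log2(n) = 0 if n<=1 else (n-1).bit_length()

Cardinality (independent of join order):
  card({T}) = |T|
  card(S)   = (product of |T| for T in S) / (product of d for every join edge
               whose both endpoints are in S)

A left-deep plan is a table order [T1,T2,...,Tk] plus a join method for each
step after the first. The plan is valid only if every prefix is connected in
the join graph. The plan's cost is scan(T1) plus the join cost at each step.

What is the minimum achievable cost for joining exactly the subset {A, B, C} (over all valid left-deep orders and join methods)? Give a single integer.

Selinger DP over subsets of {A,B,C}:
  {A}: scan cost=250, card=250
  {C}: scan cost=200, card=200
  {B}: scan cost=40, card=40
  {AC}: card=250; try (C,nl_idx)→2500, (C,hash)→3700, (A,merge)→4250, (C,merge)→4300, (A,hash)→4400, (A,nl)→50200 …(+1); best=2500 via (C,nl_idx)
  {AB}: card=2000; try (B,hash)→980, (A,merge)→2570, (B,merge)→2780, (B,nl_idx)→3750, (A,hash)→4080, (A,nl)→10040 …(+1); best=980 via (B,hash)
  {ABC}: card=2000; try (B,hash)→3230, (B,merge)→5030, (B,nl_idx)→6000, (C,hash)→6180, (B,nl)→12500, (C,nl_idx)→18980 …(+2); best=3230 via (B,hash)

3230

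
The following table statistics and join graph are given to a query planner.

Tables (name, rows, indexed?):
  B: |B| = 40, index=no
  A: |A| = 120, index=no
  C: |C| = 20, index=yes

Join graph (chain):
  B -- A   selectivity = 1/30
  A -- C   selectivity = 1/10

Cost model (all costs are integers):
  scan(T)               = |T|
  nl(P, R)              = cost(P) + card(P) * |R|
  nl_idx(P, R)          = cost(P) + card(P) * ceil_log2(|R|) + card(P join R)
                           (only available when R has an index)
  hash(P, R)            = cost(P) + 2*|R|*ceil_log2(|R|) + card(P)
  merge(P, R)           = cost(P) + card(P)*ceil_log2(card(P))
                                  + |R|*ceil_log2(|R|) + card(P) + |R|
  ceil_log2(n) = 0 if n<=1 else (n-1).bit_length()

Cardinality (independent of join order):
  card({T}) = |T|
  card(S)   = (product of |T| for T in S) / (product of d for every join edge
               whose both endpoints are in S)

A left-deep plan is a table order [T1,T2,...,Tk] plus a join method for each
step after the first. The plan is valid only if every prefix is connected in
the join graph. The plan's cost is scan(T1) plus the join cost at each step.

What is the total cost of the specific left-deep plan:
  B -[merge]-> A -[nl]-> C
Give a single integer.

4480

step 1: scan B: cost=40, card=40
step 2: join A via merge
    card(P join A) = 40*120/(30) = 160
    cost = 40 + 40*6 + 120*7 + 40 + 120 = 1280
step 3: join C via nl
    card(P join C) = 160*20/(10) = 320
    cost = 1280 + 160*20 = 4480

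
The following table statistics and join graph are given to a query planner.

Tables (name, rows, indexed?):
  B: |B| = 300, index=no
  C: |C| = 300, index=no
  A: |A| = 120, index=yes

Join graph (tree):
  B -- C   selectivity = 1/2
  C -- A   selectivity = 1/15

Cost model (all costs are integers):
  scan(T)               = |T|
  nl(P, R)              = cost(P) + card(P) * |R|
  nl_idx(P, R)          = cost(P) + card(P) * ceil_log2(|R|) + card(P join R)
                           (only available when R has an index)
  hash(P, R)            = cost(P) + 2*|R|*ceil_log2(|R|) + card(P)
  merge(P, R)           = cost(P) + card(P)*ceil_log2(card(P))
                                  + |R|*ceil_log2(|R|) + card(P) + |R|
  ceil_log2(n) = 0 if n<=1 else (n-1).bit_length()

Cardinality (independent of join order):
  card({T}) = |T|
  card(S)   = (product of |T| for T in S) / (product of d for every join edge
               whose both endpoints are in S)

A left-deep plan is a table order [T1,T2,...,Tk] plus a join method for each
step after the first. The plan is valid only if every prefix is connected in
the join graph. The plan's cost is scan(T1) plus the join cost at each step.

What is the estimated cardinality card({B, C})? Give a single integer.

45000

Tables in S: B(300), C(300)
Edges inside S: B-C(d=2)
numerator = 300 * 300 = 90000
denominator = 2 = 2
card(S) = 90000 / 2 = 45000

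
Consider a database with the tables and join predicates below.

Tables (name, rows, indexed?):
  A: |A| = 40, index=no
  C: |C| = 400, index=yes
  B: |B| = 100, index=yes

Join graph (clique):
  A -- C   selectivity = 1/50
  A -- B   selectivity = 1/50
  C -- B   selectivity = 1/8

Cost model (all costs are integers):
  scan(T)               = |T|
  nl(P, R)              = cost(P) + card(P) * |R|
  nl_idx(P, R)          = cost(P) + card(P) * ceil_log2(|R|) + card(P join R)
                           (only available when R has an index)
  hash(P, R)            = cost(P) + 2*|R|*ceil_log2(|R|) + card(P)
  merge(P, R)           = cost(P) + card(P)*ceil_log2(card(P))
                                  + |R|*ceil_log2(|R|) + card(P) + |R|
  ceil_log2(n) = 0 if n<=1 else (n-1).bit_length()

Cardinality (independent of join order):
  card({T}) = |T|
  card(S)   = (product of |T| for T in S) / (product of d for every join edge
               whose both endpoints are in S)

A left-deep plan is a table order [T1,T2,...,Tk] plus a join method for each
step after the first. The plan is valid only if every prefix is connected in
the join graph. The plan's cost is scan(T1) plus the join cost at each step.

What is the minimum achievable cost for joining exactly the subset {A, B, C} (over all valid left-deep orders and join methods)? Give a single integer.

1200

Selinger DP over subsets of {A,B,C}:
  {A}: scan cost=40, card=40
  {C}: scan cost=400, card=400
  {B}: scan cost=100, card=100
  {AC}: card=320; try (C,nl_idx)→720, (A,hash)→1280, (C,merge)→4320, (A,merge)→4680, (C,hash)→7280, (C,nl)→16040 …(+1); best=720 via (C,nl_idx)
  {AB}: card=80; try (B,nl_idx)→400, (A,hash)→680, (B,merge)→1120, (A,merge)→1180, (B,hash)→1480, (B,nl)→4040 …(+1); best=400 via (B,nl_idx)
  {BC}: card=5000; try (B,hash)→2200, (C,merge)→4900, (B,merge)→5200, (C,nl_idx)→6000, (C,hash)→7400, (B,nl_idx)→8200 …(+2); best=2200 via (B,hash)
  {ABC}: card=80; try (C,nl_idx)→1200, (B,hash)→2440, (B,nl_idx)→3040, (B,merge)→4720, (C,merge)→5040, (C,hash)→7680 …(+5); best=1200 via (C,nl_idx)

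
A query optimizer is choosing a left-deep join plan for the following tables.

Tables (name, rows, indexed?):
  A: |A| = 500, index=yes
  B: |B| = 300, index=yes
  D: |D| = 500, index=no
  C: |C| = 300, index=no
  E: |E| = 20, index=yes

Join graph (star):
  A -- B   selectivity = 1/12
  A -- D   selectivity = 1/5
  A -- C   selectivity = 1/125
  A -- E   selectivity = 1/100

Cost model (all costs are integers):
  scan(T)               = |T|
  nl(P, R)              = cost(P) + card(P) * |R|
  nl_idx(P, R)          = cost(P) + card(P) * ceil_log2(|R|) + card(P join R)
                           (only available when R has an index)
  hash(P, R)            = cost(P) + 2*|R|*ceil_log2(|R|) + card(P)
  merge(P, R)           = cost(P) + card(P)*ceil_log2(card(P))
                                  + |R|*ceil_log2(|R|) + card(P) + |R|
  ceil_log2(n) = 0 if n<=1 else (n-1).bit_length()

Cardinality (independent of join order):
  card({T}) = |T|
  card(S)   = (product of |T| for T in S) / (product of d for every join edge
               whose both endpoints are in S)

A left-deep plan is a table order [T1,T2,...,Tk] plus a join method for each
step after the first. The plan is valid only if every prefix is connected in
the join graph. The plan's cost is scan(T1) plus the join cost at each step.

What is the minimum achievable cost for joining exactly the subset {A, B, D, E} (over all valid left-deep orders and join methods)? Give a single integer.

Selinger DP over subsets of {A,B,D,E}:
  {A}: scan cost=500, card=500
  {B}: scan cost=300, card=300
  {D}: scan cost=500, card=500
  {E}: scan cost=20, card=20
  {AB}: card=12500; try (B,hash)→6400, (A,merge)→8300, (B,merge)→8500, (A,hash)→9600, (A,nl_idx)→15500, (B,nl_idx)→17500 …(+2); best=6400 via (B,hash)
  {AD}: card=50000; try (D,hash)→10000, (A,hash)→10000, (D,merge)→10500, (A,merge)→10500, (A,nl_idx)→55000, (D,nl)→250500 …(+1); best=10000 via (D,hash)
  {AE}: card=100; try (A,nl_idx)→300, (E,hash)→1200, (E,nl_idx)→3100, (A,merge)→5140, (E,merge)→5620, (A,hash)→9040 …(+2); best=300 via (A,nl_idx)
  {ABD}: card=1250000; try (D,hash)→27900, (B,hash)→65400, (D,merge)→198900, (B,merge)→863000, (B,nl_idx)→1710000, (D,nl)→6256400 …(+1); best=27900 via (D,hash)
  {ABE}: card=2500; try (B,nl_idx)→3700, (B,merge)→4100, (B,hash)→5800, (E,hash)→19100, (B,nl)→30300, (E,nl_idx)→71400 …(+2); best=3700 via (B,nl_idx)
  {ADE}: card=10000; try (D,merge)→6100, (D,hash)→9400, (D,nl)→50300, (E,hash)→60200, (E,nl_idx)→270000, (E,merge)→860120 …(+1); best=6100 via (D,merge)
  {ABDE}: card=250000; try (D,hash)→15200, (B,hash)→21500, (D,merge)→41200, (B,merge)→159100, (B,nl_idx)→346100, (D,nl)→1253700 …(+5); best=15200 via (D,hash)

15200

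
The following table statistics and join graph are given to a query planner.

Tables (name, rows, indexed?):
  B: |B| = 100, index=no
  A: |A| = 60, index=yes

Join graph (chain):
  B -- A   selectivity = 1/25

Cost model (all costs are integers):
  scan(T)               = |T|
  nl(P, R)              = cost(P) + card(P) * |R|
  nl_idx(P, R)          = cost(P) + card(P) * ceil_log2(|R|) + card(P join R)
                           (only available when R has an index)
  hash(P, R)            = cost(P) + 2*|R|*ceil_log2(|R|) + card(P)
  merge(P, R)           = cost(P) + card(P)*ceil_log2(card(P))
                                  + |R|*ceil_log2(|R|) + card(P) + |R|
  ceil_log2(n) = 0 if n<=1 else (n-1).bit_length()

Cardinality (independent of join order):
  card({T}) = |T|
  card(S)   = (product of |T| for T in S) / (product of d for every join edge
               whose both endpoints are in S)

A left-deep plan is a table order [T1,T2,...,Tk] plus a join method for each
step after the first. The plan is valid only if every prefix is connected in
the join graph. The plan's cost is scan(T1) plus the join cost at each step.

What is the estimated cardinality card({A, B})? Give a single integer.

Tables in S: A(60), B(100)
Edges inside S: B-A(d=25)
numerator = 60 * 100 = 6000
denominator = 25 = 25
card(S) = 6000 / 25 = 240

240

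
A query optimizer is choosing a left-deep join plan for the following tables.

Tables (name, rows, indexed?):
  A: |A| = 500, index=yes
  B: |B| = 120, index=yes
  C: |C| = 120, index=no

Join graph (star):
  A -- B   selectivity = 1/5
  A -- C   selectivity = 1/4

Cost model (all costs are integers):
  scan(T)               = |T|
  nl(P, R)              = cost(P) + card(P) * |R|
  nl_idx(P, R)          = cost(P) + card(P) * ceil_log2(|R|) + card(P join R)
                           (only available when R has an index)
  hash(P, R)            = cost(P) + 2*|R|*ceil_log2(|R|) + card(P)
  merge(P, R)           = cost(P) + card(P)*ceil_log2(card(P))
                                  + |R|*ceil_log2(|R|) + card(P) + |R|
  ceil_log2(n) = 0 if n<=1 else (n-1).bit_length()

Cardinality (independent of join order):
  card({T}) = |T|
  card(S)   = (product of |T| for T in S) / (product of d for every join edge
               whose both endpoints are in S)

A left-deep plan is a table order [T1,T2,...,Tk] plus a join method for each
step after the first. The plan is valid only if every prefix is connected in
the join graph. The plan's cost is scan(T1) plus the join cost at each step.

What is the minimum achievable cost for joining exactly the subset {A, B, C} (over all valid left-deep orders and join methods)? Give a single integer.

16360

Selinger DP over subsets of {A,B,C}:
  {A}: scan cost=500, card=500
  {B}: scan cost=120, card=120
  {C}: scan cost=120, card=120
  {AB}: card=12000; try (B,hash)→2680, (A,merge)→6080, (B,merge)→6460, (A,hash)→9240, (A,nl_idx)→13200, (B,nl_idx)→16000 …(+2); best=2680 via (B,hash)
  {AC}: card=15000; try (C,hash)→2680, (A,merge)→6080, (C,merge)→6460, (A,hash)→9240, (A,nl_idx)→16200, (A,nl)→60120 …(+1); best=2680 via (C,hash)
  {ABC}: card=360000; try (C,hash)→16360, (B,hash)→19360, (C,merge)→183640, (B,merge)→228640, (B,nl_idx)→467680, (C,nl)→1442680 …(+1); best=16360 via (C,hash)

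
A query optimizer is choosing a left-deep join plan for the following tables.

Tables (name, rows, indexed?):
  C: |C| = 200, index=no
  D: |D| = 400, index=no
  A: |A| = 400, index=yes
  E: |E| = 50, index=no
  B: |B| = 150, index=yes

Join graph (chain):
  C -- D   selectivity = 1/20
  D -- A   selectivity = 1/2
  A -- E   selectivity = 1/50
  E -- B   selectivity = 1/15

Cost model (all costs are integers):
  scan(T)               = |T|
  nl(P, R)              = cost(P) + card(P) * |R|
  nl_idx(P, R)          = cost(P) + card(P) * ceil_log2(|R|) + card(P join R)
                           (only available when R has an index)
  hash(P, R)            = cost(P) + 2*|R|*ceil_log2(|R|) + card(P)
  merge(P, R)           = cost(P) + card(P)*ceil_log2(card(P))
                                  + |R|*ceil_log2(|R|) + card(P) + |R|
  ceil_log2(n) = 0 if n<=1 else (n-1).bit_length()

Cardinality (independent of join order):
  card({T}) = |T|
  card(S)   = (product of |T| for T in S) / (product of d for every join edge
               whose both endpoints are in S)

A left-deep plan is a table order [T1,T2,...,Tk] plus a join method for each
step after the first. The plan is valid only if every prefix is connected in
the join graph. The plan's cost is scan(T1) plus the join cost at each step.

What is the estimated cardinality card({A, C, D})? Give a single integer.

Tables in S: A(400), C(200), D(400)
Edges inside S: C-D(d=20), D-A(d=2)
numerator = 400 * 200 * 400 = 32000000
denominator = 20 * 2 = 40
card(S) = 32000000 / 40 = 800000

800000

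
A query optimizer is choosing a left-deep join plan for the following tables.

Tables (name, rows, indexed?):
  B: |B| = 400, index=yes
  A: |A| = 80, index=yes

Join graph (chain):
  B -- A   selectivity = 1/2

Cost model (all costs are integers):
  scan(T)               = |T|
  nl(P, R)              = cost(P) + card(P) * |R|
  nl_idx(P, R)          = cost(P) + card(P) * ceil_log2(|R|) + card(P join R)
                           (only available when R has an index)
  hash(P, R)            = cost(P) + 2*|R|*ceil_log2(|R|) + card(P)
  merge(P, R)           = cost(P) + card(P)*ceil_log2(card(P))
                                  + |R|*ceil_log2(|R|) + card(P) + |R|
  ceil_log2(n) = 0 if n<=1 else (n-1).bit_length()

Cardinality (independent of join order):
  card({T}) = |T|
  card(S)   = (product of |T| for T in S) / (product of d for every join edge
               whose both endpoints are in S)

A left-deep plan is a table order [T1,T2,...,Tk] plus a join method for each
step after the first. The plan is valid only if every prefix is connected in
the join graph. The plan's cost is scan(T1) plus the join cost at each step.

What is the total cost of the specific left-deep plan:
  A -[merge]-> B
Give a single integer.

4720

step 1: scan A: cost=80, card=80
step 2: join B via merge
    card(P join B) = 80*400/(2) = 16000
    cost = 80 + 80*7 + 400*9 + 80 + 400 = 4720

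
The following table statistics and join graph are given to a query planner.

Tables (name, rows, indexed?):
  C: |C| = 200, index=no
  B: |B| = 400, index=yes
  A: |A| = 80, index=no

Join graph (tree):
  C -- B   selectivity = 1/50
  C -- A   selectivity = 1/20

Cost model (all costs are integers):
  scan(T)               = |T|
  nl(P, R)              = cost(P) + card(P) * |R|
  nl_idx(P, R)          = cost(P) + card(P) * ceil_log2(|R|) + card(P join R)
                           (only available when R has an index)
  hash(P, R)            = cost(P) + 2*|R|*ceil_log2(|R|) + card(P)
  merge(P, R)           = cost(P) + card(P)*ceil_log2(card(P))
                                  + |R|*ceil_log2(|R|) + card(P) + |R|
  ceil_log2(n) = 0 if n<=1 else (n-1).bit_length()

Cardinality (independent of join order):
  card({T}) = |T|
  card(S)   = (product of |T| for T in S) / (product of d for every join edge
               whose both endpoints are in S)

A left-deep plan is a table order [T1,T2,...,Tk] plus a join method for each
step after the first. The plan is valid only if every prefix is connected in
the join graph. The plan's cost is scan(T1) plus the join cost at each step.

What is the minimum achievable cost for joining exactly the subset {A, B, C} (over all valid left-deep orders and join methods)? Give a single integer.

Selinger DP over subsets of {A,B,C}:
  {C}: scan cost=200, card=200
  {B}: scan cost=400, card=400
  {A}: scan cost=80, card=80
  {BC}: card=1600; try (B,nl_idx)→3600, (C,hash)→4000, (B,merge)→6000, (C,merge)→6200, (B,hash)→7600, (B,nl)→80200 …(+1); best=3600 via (B,nl_idx)
  {AC}: card=800; try (A,hash)→1520, (C,merge)→2520, (A,merge)→2640, (C,hash)→3360, (C,nl)→16080, (A,nl)→16200; best=1520 via (A,hash)
  {ABC}: card=6400; try (A,hash)→6320, (B,hash)→9520, (B,merge)→14320, (B,nl_idx)→15120, (A,merge)→23440, (A,nl)→131600 …(+1); best=6320 via (A,hash)

6320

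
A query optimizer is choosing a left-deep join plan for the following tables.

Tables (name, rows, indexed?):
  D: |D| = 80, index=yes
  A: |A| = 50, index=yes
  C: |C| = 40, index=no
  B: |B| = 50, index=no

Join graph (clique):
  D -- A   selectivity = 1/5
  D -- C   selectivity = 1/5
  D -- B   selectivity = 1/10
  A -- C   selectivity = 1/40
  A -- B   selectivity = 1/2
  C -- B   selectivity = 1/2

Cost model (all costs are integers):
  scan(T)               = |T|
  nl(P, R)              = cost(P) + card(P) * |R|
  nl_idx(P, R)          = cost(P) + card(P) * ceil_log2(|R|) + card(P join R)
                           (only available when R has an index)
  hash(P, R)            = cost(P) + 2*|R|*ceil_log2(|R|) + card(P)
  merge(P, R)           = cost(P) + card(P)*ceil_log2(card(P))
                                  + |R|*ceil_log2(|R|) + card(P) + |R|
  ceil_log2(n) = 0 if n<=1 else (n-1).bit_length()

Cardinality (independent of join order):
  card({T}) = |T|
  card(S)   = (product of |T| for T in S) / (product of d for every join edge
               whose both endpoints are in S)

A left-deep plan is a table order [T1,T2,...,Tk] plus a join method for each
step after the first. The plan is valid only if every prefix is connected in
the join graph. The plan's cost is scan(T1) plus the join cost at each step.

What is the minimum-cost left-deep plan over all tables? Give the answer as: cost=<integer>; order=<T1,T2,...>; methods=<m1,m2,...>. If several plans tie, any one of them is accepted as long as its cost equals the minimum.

Selinger DP (subsets sized 1..n):
  {D}: scan cost=80, card=80
  {A}: scan cost=50, card=50
  {C}: scan cost=40, card=40
  {B}: scan cost=50, card=50
  {AD}: card=800; try (A,hash)→760, (D,merge)→1040, (A,merge)→1070, (D,nl_idx)→1200, (D,hash)→1220, (A,nl_idx)→1360 …(+2); best=760 via (A,hash)
  {CD}: card=640; try (C,hash)→640, (D,merge)→960, (D,nl_idx)→960, (C,merge)→1000, (D,hash)→1200, (D,nl)→3240 …(+1); best=640 via (C,hash)
  {BD}: card=400; try (B,hash)→760, (D,nl_idx)→800, (D,merge)→1040, (B,merge)→1070, (D,hash)→1220, (D,nl)→4050 …(+1); best=760 via (B,hash)
  {AC}: card=50; try (A,nl_idx)→330, (C,hash)→580, (A,merge)→670, (C,merge)→680, (A,hash)→680, (A,nl)→2040 …(+1); best=330 via (A,nl_idx)
  {AB}: card=1250; try (B,hash)→700, (A,hash)→700, (B,merge)→750, (A,merge)→750, (A,nl_idx)→1600, (B,nl)→2550 …(+1); best=700 via (B,hash)
  {BC}: card=1000; try (C,hash)→580, (B,merge)→670, (C,merge)→680, (B,hash)→680, (B,nl)→2040, (C,nl)→2050; best=580 via (C,hash)
  {ACD}: card=160; try (D,nl_idx)→840, (D,merge)→1320, (D,hash)→1500, (A,hash)→1880, (C,hash)→2040, (D,nl)→4330 …(+5); best=840 via (D,nl_idx)
  {ABD}: card=2000; try (A,hash)→1760, (B,hash)→2160, (D,hash)→3070, (A,merge)→5110, (A,nl_idx)→5160, (B,merge)→9910 …(+5); best=1760 via (A,hash)
  {BCD}: card=1600; try (C,hash)→1640, (B,hash)→1880, (D,hash)→2700, (C,merge)→5040, (B,merge)→8030, (D,nl_idx)→9180 …(+4); best=1640 via (C,hash)
  {ABC}: card=625; try (B,hash)→980, (B,merge)→1030, (A,hash)→2180, (C,hash)→2430, (B,nl)→2830, (A,nl_idx)→7205 …(+4); best=980 via (B,hash)
  {ABCD}: card=200; try (B,hash)→1600, (B,merge)→2630, (D,hash)→2725, (A,hash)→3840, (C,hash)→4240, (D,nl_idx)→5555 …(+8); best=1600 via (B,hash)

cost=1600; order=C,A,D,B; methods=nl_idx,nl_idx,hash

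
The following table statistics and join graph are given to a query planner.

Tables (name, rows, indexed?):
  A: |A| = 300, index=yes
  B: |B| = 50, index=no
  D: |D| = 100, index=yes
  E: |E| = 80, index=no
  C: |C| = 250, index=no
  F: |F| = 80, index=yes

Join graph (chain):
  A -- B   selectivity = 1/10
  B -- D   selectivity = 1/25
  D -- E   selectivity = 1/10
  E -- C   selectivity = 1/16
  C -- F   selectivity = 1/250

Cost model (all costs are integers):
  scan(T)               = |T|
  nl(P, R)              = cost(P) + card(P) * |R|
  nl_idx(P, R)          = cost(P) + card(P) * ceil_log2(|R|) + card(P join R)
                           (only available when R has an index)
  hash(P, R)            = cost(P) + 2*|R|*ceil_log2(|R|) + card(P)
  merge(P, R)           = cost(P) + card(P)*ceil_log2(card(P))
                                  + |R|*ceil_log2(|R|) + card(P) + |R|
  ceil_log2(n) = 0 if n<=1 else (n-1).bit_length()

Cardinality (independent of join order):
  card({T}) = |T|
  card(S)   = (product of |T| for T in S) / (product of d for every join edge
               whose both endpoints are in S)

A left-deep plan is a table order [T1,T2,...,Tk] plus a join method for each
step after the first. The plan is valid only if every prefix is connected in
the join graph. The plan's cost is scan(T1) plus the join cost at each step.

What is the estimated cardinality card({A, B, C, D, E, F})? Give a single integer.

240000

Tables in S: A(300), B(50), C(250), D(100), E(80), F(80)
Edges inside S: A-B(d=10), B-D(d=25), D-E(d=10), E-C(d=16), C-F(d=250)
numerator = 300 * 50 * 250 * 100 * 80 * 80 = 2400000000000
denominator = 10 * 25 * 10 * 16 * 250 = 10000000
card(S) = 2400000000000 / 10000000 = 240000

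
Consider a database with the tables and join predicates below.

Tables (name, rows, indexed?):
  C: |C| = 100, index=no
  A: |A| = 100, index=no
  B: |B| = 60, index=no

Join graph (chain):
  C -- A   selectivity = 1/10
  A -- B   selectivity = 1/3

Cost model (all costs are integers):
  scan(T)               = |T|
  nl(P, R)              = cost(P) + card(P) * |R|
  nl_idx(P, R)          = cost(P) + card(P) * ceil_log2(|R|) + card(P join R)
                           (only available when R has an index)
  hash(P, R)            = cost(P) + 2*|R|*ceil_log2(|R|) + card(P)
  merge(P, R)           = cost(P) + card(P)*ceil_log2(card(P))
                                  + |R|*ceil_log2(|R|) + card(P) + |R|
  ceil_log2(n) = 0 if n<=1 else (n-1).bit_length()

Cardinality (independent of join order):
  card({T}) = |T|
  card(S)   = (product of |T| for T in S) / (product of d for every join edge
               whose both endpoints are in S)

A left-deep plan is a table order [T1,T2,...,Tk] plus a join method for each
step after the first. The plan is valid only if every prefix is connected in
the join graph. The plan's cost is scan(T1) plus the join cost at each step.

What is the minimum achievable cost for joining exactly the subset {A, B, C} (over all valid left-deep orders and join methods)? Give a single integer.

Selinger DP over subsets of {A,B,C}:
  {C}: scan cost=100, card=100
  {A}: scan cost=100, card=100
  {B}: scan cost=60, card=60
  {AC}: card=1000; try (C,hash)→1600, (A,hash)→1600, (C,merge)→1700, (A,merge)→1700, (C,nl)→10100, (A,nl)→10100; best=1600 via (C,hash)
  {AB}: card=2000; try (B,hash)→920, (A,merge)→1280, (B,merge)→1320, (A,hash)→1520, (A,nl)→6060, (B,nl)→6100; best=920 via (B,hash)
  {ABC}: card=20000; try (B,hash)→3320, (C,hash)→4320, (B,merge)→13020, (C,merge)→25720, (B,nl)→61600, (C,nl)→200920; best=3320 via (B,hash)

3320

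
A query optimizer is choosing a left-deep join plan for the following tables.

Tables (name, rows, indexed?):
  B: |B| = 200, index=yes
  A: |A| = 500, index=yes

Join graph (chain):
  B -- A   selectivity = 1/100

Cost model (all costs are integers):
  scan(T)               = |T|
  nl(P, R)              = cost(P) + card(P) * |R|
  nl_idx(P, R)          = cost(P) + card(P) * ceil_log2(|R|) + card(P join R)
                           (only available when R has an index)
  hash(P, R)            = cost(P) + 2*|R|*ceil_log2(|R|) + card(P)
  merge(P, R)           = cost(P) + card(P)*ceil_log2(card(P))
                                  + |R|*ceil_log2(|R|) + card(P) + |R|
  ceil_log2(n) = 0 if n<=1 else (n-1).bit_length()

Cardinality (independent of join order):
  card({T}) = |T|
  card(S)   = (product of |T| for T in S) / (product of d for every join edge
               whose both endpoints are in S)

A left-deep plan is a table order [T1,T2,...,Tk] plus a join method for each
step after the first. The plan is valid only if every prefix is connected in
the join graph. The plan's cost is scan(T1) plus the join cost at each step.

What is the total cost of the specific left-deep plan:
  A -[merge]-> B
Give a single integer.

7300

step 1: scan A: cost=500, card=500
step 2: join B via merge
    card(P join B) = 500*200/(100) = 1000
    cost = 500 + 500*9 + 200*8 + 500 + 200 = 7300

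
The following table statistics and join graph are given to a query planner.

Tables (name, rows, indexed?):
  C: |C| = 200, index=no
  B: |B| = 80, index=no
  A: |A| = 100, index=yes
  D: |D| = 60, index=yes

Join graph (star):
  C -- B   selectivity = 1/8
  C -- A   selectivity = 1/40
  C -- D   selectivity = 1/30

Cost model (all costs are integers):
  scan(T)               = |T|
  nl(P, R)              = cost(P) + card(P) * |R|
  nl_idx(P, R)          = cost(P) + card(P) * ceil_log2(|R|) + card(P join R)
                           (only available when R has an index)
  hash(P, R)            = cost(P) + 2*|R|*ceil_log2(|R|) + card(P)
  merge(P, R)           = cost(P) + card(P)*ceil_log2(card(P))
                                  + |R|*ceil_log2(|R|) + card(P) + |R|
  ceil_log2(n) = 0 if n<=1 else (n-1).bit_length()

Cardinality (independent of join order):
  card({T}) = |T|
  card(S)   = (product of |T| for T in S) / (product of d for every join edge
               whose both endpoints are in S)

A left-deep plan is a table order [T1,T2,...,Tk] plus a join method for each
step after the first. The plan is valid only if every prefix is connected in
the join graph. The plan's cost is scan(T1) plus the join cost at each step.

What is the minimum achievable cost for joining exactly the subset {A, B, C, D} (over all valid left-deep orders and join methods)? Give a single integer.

5040

Selinger DP over subsets of {A,B,C,D}:
  {C}: scan cost=200, card=200
  {B}: scan cost=80, card=80
  {A}: scan cost=100, card=100
  {D}: scan cost=60, card=60
  {BC}: card=2000; try (B,hash)→1520, (C,merge)→2520, (B,merge)→2640, (C,hash)→3360, (C,nl)→16080, (B,nl)→16200; best=1520 via (B,hash)
  {AC}: card=500; try (A,hash)→1800, (A,nl_idx)→2100, (C,merge)→2700, (A,merge)→2800, (C,hash)→3400, (C,nl)→20100 …(+1); best=1800 via (A,hash)
  {CD}: card=400; try (D,hash)→1120, (D,nl_idx)→1800, (C,merge)→2280, (D,merge)→2420, (C,hash)→3320, (C,nl)→12060 …(+1); best=1120 via (D,hash)
  {ABC}: card=5000; try (B,hash)→3420, (A,hash)→4920, (B,merge)→7440, (A,nl_idx)→20520, (A,merge)→26320, (B,nl)→41800 …(+1); best=3420 via (B,hash)
  {BCD}: card=4000; try (B,hash)→2640, (D,hash)→4240, (B,merge)→5760, (D,nl_idx)→17520, (D,merge)→25940, (B,nl)→33120 …(+1); best=2640 via (B,hash)
  {ACD}: card=1000; try (A,hash)→2920, (D,hash)→3020, (A,nl_idx)→4920, (D,nl_idx)→5800, (A,merge)→5920, (D,merge)→7220 …(+2); best=2920 via (A,hash)
  {ABCD}: card=10000; try (B,hash)→5040, (A,hash)→8040, (D,hash)→9140, (B,merge)→14560, (A,nl_idx)→40640, (D,nl_idx)→43420 …(+5); best=5040 via (B,hash)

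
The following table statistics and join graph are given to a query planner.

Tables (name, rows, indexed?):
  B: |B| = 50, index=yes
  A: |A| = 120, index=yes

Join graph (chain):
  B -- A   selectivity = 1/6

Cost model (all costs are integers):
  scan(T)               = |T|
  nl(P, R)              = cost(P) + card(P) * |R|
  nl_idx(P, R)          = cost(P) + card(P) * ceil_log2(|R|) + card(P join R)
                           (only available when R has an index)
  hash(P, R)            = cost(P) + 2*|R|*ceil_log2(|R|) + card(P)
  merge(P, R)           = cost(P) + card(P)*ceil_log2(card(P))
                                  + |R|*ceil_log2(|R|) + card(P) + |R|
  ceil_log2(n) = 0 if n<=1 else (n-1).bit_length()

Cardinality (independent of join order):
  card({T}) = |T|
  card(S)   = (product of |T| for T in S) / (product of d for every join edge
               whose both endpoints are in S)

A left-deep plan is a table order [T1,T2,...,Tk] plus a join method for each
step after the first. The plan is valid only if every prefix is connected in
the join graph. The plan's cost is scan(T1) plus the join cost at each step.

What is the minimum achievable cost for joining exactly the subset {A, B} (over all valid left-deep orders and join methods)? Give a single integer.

Selinger DP over subsets of {A,B}:
  {B}: scan cost=50, card=50
  {A}: scan cost=120, card=120
  {AB}: card=1000; try (B,hash)→840, (A,merge)→1360, (A,nl_idx)→1400, (B,merge)→1430, (A,hash)→1780, (B,nl_idx)→1840 …(+2); best=840 via (B,hash)

840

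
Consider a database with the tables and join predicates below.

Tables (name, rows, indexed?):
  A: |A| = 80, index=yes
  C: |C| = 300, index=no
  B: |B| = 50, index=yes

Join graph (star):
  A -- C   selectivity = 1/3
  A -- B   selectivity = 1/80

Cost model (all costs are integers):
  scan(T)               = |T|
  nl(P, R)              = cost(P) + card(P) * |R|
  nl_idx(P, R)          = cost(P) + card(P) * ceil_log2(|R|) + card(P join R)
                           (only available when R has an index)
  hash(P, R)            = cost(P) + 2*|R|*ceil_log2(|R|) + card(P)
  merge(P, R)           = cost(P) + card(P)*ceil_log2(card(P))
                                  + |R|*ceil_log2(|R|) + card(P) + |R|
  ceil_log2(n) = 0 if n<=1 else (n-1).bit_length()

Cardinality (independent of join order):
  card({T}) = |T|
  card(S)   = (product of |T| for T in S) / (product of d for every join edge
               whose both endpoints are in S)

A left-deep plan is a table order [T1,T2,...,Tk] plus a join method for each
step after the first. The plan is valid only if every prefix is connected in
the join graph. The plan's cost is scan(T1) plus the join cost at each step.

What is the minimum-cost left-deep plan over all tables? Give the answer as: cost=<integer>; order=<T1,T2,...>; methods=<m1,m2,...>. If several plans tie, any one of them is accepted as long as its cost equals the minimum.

Selinger DP (subsets sized 1..n):
  {A}: scan cost=80, card=80
  {C}: scan cost=300, card=300
  {B}: scan cost=50, card=50
  {AC}: card=8000; try (A,hash)→1720, (C,merge)→3720, (A,merge)→3940, (C,hash)→5560, (A,nl_idx)→10400, (C,nl)→24080 …(+1); best=1720 via (A,hash)
  {AB}: card=50; try (A,nl_idx)→450, (B,nl_idx)→610, (B,hash)→760, (A,merge)→1040, (B,merge)→1070, (A,hash)→1220 …(+2); best=450 via (A,nl_idx)
  {ABC}: card=5000; try (C,merge)→3800, (C,hash)→5900, (B,hash)→10320, (C,nl)→15450, (B,nl_idx)→54720, (B,merge)→114070 …(+1); best=3800 via (C,merge)

cost=3800; order=B,A,C; methods=nl_idx,merge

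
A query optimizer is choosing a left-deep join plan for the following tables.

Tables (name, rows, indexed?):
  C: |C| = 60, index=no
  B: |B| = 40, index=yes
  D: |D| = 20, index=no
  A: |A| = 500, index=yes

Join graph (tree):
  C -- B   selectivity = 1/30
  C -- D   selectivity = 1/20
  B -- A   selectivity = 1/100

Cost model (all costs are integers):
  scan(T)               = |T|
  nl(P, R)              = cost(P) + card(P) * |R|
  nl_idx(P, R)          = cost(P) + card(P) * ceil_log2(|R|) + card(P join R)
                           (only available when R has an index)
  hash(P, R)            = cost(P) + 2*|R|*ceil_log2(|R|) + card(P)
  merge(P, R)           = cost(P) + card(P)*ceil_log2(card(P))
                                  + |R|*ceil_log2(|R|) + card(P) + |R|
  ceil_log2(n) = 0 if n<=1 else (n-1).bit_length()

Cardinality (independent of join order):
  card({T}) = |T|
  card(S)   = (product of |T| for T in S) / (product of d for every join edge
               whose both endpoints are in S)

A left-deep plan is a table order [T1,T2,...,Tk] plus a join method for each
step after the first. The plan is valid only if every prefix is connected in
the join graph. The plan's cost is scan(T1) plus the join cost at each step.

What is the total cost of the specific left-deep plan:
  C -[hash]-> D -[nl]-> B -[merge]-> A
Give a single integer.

step 1: scan C: cost=60, card=60
step 2: join D via hash
    card(P join D) = 60*20/(20) = 60
    cost = 60 + 2*20*5 + 60 = 320
step 3: join B via nl
    card(P join B) = 60*40/(30) = 80
    cost = 320 + 60*40 = 2720
step 4: join A via merge
    card(P join A) = 80*500/(100) = 400
    cost = 2720 + 80*7 + 500*9 + 80 + 500 = 8360

8360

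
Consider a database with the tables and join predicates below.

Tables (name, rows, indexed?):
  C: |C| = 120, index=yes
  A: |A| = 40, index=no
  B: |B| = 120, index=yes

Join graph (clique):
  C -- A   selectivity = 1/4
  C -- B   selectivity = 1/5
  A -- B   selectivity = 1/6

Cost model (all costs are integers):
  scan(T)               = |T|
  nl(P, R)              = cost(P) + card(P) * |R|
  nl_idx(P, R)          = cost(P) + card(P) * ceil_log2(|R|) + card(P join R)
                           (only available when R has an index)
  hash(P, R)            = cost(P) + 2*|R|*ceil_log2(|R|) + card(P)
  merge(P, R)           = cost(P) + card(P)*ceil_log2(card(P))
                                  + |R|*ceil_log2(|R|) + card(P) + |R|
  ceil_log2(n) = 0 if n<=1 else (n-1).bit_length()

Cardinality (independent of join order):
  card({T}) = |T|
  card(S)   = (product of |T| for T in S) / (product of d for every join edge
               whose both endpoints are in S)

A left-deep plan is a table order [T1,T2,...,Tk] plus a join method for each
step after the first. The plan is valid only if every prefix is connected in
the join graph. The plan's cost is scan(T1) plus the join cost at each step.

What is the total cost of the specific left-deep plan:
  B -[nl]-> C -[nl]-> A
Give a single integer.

129720

step 1: scan B: cost=120, card=120
step 2: join C via nl
    card(P join C) = 120*120/(5) = 2880
    cost = 120 + 120*120 = 14520
step 3: join A via nl
    card(P join A) = 2880*40/(4*6) = 4800
    cost = 14520 + 2880*40 = 129720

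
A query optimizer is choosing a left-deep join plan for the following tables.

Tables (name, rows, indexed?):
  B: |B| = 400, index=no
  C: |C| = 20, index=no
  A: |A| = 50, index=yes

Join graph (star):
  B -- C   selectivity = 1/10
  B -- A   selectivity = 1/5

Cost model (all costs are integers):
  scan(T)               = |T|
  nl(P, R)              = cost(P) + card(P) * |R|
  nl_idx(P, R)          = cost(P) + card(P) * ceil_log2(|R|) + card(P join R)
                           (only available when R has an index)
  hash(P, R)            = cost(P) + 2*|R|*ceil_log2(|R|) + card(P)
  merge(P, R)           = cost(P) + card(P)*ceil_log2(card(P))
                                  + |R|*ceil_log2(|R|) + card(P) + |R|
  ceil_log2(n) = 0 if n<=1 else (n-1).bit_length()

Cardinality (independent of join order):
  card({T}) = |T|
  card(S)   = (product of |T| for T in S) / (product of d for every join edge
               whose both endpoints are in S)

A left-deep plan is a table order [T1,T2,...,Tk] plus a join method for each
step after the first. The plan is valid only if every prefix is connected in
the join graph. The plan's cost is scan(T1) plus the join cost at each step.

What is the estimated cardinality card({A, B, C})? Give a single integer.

8000

Tables in S: A(50), B(400), C(20)
Edges inside S: B-C(d=10), B-A(d=5)
numerator = 50 * 400 * 20 = 400000
denominator = 10 * 5 = 50
card(S) = 400000 / 50 = 8000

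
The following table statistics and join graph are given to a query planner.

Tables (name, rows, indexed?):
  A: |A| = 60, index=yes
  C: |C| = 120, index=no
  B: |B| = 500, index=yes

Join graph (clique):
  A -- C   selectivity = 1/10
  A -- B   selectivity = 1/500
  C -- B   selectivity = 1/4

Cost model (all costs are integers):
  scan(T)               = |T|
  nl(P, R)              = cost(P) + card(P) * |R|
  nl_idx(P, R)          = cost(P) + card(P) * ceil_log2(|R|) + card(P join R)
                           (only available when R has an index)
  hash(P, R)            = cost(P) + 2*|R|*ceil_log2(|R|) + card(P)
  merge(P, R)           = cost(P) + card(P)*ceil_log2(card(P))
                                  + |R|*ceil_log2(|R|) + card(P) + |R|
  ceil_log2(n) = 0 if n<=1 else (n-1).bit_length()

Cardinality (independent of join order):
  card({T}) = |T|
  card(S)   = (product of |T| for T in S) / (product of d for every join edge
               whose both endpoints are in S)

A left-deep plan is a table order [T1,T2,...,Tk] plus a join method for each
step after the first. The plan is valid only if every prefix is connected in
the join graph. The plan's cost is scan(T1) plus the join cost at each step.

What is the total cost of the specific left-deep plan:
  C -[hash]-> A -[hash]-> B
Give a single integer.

step 1: scan C: cost=120, card=120
step 2: join A via hash
    card(P join A) = 120*60/(10) = 720
    cost = 120 + 2*60*6 + 120 = 960
step 3: join B via hash
    card(P join B) = 720*500/(500*4) = 180
    cost = 960 + 2*500*9 + 720 = 10680

10680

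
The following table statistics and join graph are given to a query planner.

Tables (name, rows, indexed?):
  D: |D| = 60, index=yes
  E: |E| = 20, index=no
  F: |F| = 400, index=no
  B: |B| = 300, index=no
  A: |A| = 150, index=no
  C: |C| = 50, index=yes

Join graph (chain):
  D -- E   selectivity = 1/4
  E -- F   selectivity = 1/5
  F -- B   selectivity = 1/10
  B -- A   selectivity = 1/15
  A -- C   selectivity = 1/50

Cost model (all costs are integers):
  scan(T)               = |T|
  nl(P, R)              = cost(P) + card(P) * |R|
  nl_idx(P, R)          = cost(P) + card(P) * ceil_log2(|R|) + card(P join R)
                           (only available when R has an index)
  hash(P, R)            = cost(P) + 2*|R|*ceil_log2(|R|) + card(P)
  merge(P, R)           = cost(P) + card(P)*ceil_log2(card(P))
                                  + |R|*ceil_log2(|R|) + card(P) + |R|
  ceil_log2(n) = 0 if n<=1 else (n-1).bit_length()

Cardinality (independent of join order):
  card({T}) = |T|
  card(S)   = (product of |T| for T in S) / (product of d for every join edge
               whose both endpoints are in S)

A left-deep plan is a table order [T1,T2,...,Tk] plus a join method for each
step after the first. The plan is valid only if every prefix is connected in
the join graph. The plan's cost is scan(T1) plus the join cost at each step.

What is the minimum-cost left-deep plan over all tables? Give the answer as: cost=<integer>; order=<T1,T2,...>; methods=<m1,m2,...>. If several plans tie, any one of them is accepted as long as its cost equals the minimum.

cost=616370; order=A,C,B,F,E,D; methods=hash,merge,hash,hash,hash

Selinger DP (subsets sized 1..n):
  {D}: scan cost=60, card=60
  {E}: scan cost=20, card=20
  {F}: scan cost=400, card=400
  {B}: scan cost=300, card=300
  {A}: scan cost=150, card=150
  {C}: scan cost=50, card=50
  {DE}: card=300; try (E,hash)→320, (D,nl_idx)→440, (D,merge)→560, (E,merge)→600, (D,hash)→760, (D,nl)→1220 …(+1); best=320 via (E,hash)
  {EF}: card=1600; try (E,hash)→1000, (F,merge)→4140, (E,merge)→4520, (F,hash)→7240, (F,nl)→8020, (E,nl)→8400; best=1000 via (E,hash)
  {BF}: card=12000; try (B,hash)→6200, (F,merge)→7300, (B,merge)→7400, (F,hash)→7800, (F,nl)→120300, (B,nl)→120400; best=6200 via (B,hash)
  {AB}: card=3000; try (A,hash)→3000, (B,merge)→4500, (A,merge)→4650, (B,hash)→5700, (B,nl)→45150, (A,nl)→45300; best=3000 via (A,hash)
  {AC}: card=150; try (C,hash)→900, (C,nl_idx)→1200, (A,merge)→1750, (C,merge)→1850, (A,hash)→2500, (A,nl)→7550 …(+1); best=900 via (C,hash)
  {DEF}: card=24000; try (D,hash)→3320, (F,merge)→7320, (F,hash)→7820, (D,merge)→20620, (D,nl_idx)→34600, (D,nl)→97000 …(+1); best=3320 via (D,hash)
  {BEF}: card=48000; try (B,hash)→8000, (E,hash)→18400, (B,merge)→23200, (E,merge)→186320, (E,nl)→246200, (B,nl)→481000; best=8000 via (B,hash)
  {ABF}: card=120000; try (F,hash)→13200, (A,hash)→20600, (F,merge)→46000, (A,merge)→187550, (F,nl)→1203000, (A,nl)→1806200; best=13200 via (F,hash)
  {ABC}: card=3000; try (B,merge)→5250, (B,hash)→6450, (C,hash)→6600, (C,nl_idx)→24000, (C,merge)→42350, (B,nl)→45900 …(+1); best=5250 via (B,merge)
  {BDEF}: card=720000; try (B,hash)→32720, (D,hash)→56720, (B,merge)→390320, (D,merge)→824420, (D,nl_idx)→1016000, (D,nl)→2888000 …(+1); best=32720 via (B,hash)
  {ABEF}: card=480000; try (A,hash)→58400, (E,hash)→133400, (A,merge)→825350, (E,merge)→2173320, (E,nl)→2413200, (A,nl)→7208000; best=58400 via (A,hash)
  {ABCF}: card=120000; try (F,hash)→15450, (F,merge)→48250, (C,hash)→133800, (C,nl_idx)→853200, (F,nl)→1205250, (C,merge)→2173550 …(+1); best=15450 via (F,hash)
  {ABDEF}: card=7200000; try (D,hash)→539120, (A,hash)→755120, (D,merge)→9658820, (D,nl_idx)→10138400, (A,merge)→15154070, (D,nl)→28858400 …(+1); best=539120 via (D,hash)
  {ABCEF}: card=480000; try (E,hash)→135650, (C,hash)→539000, (E,merge)→2175570, (E,nl)→2415450, (C,nl_idx)→3418400, (C,merge)→9658750 …(+1); best=135650 via (E,hash)
  {ABCDEF}: card=7200000; try (D,hash)→616370, (C,hash)→7739720, (D,merge)→9736070, (D,nl_idx)→10215650, (D,nl)→28935650, (C,nl_idx)→50939120 …(+2); best=616370 via (D,hash)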